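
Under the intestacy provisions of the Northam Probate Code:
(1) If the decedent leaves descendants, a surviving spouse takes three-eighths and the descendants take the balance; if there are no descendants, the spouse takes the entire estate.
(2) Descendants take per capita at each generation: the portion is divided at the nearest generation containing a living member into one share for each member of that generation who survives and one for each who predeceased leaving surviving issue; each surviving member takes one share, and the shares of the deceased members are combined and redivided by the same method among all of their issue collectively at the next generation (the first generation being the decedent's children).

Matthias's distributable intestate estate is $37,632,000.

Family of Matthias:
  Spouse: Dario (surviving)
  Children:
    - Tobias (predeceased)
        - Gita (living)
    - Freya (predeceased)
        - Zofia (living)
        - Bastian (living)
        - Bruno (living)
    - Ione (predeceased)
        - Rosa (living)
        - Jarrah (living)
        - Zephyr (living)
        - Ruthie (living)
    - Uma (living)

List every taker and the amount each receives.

Dario takes three-eighths of $37,632,000 = $14,112,000. The remaining $23,520,000 passes to the descendants.
The descendants' portion ($23,520,000) is divided at the children's generation into 4 shares of $5,880,000. Uma takes $5,880,000. The 3 shares of the deceased (Tobias, Freya, and Ione) are combined into a pool of $17,640,000.
That pool ($17,640,000) is divided at the grandchildren's generation equally among Gita, Zofia, Bastian, Bruno, Rosa, Jarrah, Zephyr, and Ruthie: $2,205,000 each.

Dario: $14,112,000; Gita: $2,205,000; Zofia: $2,205,000; Bastian: $2,205,000; Bruno: $2,205,000; Rosa: $2,205,000; Jarrah: $2,205,000; Zephyr: $2,205,000; Ruthie: $2,205,000; Uma: $5,880,000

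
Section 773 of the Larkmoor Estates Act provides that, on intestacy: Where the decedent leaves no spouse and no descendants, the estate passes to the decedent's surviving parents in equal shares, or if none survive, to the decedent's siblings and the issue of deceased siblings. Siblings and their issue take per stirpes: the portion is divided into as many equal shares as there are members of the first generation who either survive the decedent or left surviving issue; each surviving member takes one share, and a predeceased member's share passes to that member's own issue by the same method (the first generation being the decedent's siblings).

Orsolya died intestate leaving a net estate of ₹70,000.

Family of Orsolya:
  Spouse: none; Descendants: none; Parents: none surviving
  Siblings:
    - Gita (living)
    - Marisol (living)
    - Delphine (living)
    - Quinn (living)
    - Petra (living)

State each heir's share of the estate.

The entire ₹70,000 passes to the siblings and their issue.
That amount (₹70,000) is divided into 5 shares of ₹14,000: Gita, Marisol, Delphine, Quinn, and Petra each take ₹14,000.

Gita: ₹14,000; Marisol: ₹14,000; Delphine: ₹14,000; Quinn: ₹14,000; Petra: ₹14,000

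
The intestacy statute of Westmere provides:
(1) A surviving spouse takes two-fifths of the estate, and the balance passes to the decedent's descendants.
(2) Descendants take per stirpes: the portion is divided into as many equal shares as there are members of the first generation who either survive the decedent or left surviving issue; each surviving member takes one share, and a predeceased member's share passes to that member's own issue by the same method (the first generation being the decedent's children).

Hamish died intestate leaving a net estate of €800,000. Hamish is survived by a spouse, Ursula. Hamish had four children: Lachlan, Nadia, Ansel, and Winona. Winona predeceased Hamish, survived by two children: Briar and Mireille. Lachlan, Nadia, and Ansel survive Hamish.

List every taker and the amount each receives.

Ursula: €320,000; Lachlan: €120,000; Nadia: €120,000; Ansel: €120,000; Briar: €60,000; Mireille: €60,000

Ursula takes two-fifths of €800,000 = €320,000. The remaining €480,000 passes to the descendants.
The descendants' portion (€480,000) is divided into 4 shares of €120,000: Lachlan, Nadia, and Ansel each take €120,000; Winona's €120,000 share passes to Winona's issue.
Winona's share (€120,000) is divided into 2 shares of €60,000: Briar and Mireille each take €60,000.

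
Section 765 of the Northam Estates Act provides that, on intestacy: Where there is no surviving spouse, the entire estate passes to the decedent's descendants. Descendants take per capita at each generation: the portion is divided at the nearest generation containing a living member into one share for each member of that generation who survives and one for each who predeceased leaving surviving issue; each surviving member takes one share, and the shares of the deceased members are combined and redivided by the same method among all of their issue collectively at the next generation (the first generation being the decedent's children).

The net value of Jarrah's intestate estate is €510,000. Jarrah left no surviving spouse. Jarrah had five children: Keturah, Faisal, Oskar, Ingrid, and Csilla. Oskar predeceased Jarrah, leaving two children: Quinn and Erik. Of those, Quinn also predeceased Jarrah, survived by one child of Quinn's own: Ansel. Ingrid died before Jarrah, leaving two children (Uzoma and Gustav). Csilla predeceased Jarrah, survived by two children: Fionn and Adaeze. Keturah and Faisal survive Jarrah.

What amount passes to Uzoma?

Uzoma receives €51,000.

The entire €510,000 passes to the descendants.
That amount (€510,000) is divided at the children's generation into 5 shares of €102,000. Keturah and Faisal each take €102,000. The 3 shares of the deceased (Oskar, Ingrid, and Csilla) are combined into a pool of €306,000.
That pool (€306,000) is divided at the grandchildren's generation into 6 shares of €51,000. Erik, Uzoma, Gustav, Fionn, and Adaeze each take €51,000. The remaining share for the deceased Quinn (€51,000) is carried to the next generation.
That pool (€51,000) passes entirely to Ansel, the sole taker at the great-grandchildren's generation.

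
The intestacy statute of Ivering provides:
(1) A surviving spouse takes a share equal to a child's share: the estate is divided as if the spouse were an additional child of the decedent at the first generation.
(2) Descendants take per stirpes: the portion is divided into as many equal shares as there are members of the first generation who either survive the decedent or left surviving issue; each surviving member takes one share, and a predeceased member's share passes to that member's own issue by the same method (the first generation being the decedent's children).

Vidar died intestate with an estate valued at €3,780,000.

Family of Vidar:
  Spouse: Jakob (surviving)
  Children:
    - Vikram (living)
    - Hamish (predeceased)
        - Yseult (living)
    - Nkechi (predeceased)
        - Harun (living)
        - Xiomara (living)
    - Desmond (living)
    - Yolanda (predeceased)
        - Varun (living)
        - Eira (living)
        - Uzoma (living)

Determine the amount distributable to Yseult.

Yseult receives €630,000.

The spouse counts as an additional share at the children's level, so there are 6 primary shares of €630,000. Jakob takes one such share (€630,000).
The children's combined portion (€3,150,000) is divided into 5 shares of €630,000: Vikram and Desmond each take €630,000; Hamish's €630,000 share passes to Hamish's issue; Nkechi's €630,000 share passes to Nkechi's issue; Yolanda's €630,000 share passes to Yolanda's issue.
Hamish's share (€630,000) passes entirely to Yseult.
Nkechi's share (€630,000) is divided into 2 shares of €315,000: Harun and Xiomara each take €315,000.
Yolanda's share (€630,000) is divided into 3 shares of €210,000: Varun, Eira, and Uzoma each take €210,000.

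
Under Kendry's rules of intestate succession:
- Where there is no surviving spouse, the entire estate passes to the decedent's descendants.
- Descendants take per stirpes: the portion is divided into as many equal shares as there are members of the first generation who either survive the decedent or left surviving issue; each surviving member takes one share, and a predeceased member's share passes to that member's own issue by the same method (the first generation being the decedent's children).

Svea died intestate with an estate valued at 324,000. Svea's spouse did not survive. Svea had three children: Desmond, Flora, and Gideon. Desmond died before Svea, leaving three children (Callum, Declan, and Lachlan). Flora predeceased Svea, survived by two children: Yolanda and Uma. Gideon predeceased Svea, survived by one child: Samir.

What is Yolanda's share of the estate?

Yolanda receives 54,000.

The entire 324,000 passes to the descendants.
That amount (324,000) is divided into 3 shares of 108,000: Desmond's 108,000 share passes to Desmond's issue; Flora's 108,000 share passes to Flora's issue; Gideon's 108,000 share passes to Gideon's issue.
Desmond's share (108,000) is divided into 3 shares of 36,000: Callum, Declan, and Lachlan each take 36,000.
Flora's share (108,000) is divided into 2 shares of 54,000: Yolanda and Uma each take 54,000.
Gideon's share (108,000) passes entirely to Samir.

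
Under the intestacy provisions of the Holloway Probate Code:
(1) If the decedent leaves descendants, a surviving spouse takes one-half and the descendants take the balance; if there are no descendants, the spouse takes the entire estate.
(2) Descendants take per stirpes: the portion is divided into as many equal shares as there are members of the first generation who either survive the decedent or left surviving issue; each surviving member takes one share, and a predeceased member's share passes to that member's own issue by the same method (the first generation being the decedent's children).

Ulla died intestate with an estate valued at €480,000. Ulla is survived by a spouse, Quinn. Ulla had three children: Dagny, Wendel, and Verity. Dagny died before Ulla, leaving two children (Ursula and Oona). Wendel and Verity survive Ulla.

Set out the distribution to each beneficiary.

Quinn: €240,000; Ursula: €40,000; Oona: €40,000; Wendel: €80,000; Verity: €80,000

Quinn takes one-half of €480,000 = €240,000. The remaining €240,000 passes to the descendants.
The descendants' portion (€240,000) is divided into 3 shares of €80,000: Wendel and Verity each take €80,000; Dagny's €80,000 share passes to Dagny's issue.
Dagny's share (€80,000) is divided into 2 shares of €40,000: Ursula and Oona each take €40,000.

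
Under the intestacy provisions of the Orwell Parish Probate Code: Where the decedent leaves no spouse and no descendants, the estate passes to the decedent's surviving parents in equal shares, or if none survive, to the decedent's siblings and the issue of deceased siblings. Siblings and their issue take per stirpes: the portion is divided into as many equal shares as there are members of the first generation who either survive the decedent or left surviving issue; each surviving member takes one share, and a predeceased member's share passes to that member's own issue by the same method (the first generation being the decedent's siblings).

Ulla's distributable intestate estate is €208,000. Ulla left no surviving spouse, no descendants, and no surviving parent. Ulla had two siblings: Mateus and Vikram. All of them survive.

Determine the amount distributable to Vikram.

Vikram receives €104,000.

The entire €208,000 passes to the siblings and their issue.
That amount (€208,000) is divided into 2 shares of €104,000: Mateus and Vikram each take €104,000.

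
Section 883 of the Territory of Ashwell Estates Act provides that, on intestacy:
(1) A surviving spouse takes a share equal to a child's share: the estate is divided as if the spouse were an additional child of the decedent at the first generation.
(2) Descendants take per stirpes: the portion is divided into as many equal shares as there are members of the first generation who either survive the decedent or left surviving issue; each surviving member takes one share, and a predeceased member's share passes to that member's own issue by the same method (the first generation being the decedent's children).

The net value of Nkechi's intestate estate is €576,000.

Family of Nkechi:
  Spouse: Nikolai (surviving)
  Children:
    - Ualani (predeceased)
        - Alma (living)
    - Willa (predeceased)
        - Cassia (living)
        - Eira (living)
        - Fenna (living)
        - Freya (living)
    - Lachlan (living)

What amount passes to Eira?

Eira receives €36,000.

The spouse counts as an additional share at the children's level, so there are 4 primary shares of €144,000. Nikolai takes one such share (€144,000).
The children's combined portion (€432,000) is divided into 3 shares of €144,000: Lachlan takes €144,000; Ualani's €144,000 share passes to Ualani's issue; Willa's €144,000 share passes to Willa's issue.
Ualani's share (€144,000) passes entirely to Alma.
Willa's share (€144,000) is divided into 4 shares of €36,000: Cassia, Eira, Fenna, and Freya each take €36,000.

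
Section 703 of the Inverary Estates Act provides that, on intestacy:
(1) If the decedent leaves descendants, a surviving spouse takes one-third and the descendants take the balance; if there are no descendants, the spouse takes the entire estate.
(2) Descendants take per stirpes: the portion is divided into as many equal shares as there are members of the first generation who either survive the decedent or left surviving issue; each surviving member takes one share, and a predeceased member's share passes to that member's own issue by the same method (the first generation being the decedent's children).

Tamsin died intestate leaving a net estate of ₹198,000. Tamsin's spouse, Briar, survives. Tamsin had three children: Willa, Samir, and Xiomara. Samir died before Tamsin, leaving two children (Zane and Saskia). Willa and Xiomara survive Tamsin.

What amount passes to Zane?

Briar takes one-third of ₹198,000 = ₹66,000. The remaining ₹132,000 passes to the descendants.
The descendants' portion (₹132,000) is divided into 3 shares of ₹44,000: Willa and Xiomara each take ₹44,000; Samir's ₹44,000 share passes to Samir's issue.
Samir's share (₹44,000) is divided into 2 shares of ₹22,000: Zane and Saskia each take ₹22,000.

Zane receives ₹22,000.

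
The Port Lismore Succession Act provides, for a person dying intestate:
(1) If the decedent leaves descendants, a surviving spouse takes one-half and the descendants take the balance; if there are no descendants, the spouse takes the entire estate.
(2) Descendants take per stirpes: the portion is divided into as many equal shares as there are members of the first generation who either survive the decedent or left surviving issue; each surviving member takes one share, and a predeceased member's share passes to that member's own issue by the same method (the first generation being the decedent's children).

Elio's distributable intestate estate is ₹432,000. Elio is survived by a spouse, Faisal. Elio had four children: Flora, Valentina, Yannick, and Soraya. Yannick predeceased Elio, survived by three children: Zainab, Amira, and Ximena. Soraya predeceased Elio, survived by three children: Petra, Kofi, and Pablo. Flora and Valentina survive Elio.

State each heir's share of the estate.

Faisal takes one-half of ₹432,000 = ₹216,000. The remaining ₹216,000 passes to the descendants.
The descendants' portion (₹216,000) is divided into 4 shares of ₹54,000: Flora and Valentina each take ₹54,000; Yannick's ₹54,000 share passes to Yannick's issue; Soraya's ₹54,000 share passes to Soraya's issue.
Yannick's share (₹54,000) is divided into 3 shares of ₹18,000: Zainab, Amira, and Ximena each take ₹18,000.
Soraya's share (₹54,000) is divided into 3 shares of ₹18,000: Petra, Kofi, and Pablo each take ₹18,000.

Faisal: ₹216,000; Flora: ₹54,000; Valentina: ₹54,000; Zainab: ₹18,000; Amira: ₹18,000; Ximena: ₹18,000; Petra: ₹18,000; Kofi: ₹18,000; Pablo: ₹18,000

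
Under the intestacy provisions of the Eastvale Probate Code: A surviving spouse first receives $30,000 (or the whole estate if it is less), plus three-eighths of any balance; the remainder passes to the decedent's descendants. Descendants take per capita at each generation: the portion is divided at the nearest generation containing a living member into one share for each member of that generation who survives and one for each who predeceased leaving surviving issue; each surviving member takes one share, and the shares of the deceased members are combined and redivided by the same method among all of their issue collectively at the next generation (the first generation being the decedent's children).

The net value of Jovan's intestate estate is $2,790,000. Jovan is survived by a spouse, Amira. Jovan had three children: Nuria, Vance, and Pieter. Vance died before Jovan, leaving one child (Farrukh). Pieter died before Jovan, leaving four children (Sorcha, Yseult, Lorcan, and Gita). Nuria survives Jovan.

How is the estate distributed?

Amira: $1,065,000; Nuria: $575,000; Farrukh: $230,000; Sorcha: $230,000; Yseult: $230,000; Lorcan: $230,000; Gita: $230,000

Amira first takes $30,000, leaving a balance of $2,760,000. Amira then takes three-eighths of the balance ($1,035,000), for a total of $1,065,000. The remaining $1,725,000 passes to the descendants.
The descendants' portion ($1,725,000) is divided at the children's generation into 3 shares of $575,000. Nuria takes $575,000. The 2 shares of the deceased (Vance and Pieter) are combined into a pool of $1,150,000.
That pool ($1,150,000) is divided at the grandchildren's generation equally among Farrukh, Sorcha, Yseult, Lorcan, and Gita: $230,000 each.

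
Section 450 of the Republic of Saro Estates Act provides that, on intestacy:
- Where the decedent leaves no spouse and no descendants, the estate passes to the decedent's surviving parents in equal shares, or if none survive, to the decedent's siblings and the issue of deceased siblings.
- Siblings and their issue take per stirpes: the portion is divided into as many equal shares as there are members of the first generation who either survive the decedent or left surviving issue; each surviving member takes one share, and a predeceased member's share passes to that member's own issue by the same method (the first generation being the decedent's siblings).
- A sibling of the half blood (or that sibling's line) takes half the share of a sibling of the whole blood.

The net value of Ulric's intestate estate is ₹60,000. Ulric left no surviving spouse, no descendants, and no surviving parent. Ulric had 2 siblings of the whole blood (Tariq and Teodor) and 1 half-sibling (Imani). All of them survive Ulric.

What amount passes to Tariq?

The entire ₹60,000 passes to the siblings and their issue.
Counting each half-blood sibling's line as half a unit, there are 5/2 units in ₹60,000, so one unit is ₹24,000. Whole-blood lines (Tariq and Teodor) take ₹24,000 each; half-blood lines (Imani) take ₹12,000 each.

Tariq receives ₹24,000.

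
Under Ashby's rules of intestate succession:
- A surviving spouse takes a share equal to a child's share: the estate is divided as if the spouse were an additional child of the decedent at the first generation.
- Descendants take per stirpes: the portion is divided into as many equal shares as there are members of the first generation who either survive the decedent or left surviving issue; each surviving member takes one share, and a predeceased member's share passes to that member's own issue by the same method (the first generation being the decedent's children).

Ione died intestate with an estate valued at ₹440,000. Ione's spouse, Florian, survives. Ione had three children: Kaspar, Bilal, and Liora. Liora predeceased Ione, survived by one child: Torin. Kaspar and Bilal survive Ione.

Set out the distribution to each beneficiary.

Florian: ₹110,000; Kaspar: ₹110,000; Bilal: ₹110,000; Torin: ₹110,000

The spouse counts as an additional share at the children's level, so there are 4 primary shares of ₹110,000. Florian takes one such share (₹110,000).
The children's combined portion (₹330,000) is divided into 3 shares of ₹110,000: Kaspar and Bilal each take ₹110,000; Liora's ₹110,000 share passes to Liora's issue.
Liora's share (₹110,000) passes entirely to Torin.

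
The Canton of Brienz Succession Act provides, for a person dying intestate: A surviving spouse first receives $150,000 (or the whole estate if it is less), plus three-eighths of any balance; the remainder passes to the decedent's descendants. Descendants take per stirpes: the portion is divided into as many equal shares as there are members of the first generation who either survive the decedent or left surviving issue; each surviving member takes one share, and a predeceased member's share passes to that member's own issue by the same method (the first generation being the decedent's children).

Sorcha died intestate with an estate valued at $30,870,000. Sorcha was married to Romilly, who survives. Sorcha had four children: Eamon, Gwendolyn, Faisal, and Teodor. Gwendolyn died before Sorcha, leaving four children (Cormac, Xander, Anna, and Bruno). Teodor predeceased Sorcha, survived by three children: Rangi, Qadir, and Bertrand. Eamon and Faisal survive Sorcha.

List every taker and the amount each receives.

Romilly: $11,670,000; Eamon: $4,800,000; Cormac: $1,200,000; Xander: $1,200,000; Anna: $1,200,000; Bruno: $1,200,000; Faisal: $4,800,000; Rangi: $1,600,000; Qadir: $1,600,000; Bertrand: $1,600,000

Romilly first takes $150,000, leaving a balance of $30,720,000. Romilly then takes three-eighths of the balance ($11,520,000), for a total of $11,670,000. The remaining $19,200,000 passes to the descendants.
The descendants' portion ($19,200,000) is divided into 4 shares of $4,800,000: Eamon and Faisal each take $4,800,000; Gwendolyn's $4,800,000 share passes to Gwendolyn's issue; Teodor's $4,800,000 share passes to Teodor's issue.
Gwendolyn's share ($4,800,000) is divided into 4 shares of $1,200,000: Cormac, Xander, Anna, and Bruno each take $1,200,000.
Teodor's share ($4,800,000) is divided into 3 shares of $1,600,000: Rangi, Qadir, and Bertrand each take $1,600,000.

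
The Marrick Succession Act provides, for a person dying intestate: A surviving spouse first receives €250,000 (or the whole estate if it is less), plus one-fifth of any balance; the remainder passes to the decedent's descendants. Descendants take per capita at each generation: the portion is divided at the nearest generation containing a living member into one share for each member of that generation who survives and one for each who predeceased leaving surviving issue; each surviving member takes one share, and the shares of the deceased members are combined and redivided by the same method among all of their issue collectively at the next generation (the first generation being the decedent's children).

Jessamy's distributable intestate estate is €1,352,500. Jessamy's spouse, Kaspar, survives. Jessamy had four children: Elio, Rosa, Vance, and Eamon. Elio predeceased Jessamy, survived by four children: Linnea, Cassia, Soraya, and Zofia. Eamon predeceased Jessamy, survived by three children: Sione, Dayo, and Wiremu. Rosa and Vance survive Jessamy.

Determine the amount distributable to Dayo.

Dayo receives €63,000.

Kaspar first takes €250,000, leaving a balance of €1,102,500. Kaspar then takes one-fifth of the balance (€220,500), for a total of €470,500. The remaining €882,000 passes to the descendants.
The descendants' portion (€882,000) is divided at the children's generation into 4 shares of €220,500. Rosa and Vance each take €220,500. The 2 shares of the deceased (Elio and Eamon) are combined into a pool of €441,000.
That pool (€441,000) is divided at the grandchildren's generation equally among Linnea, Cassia, Soraya, Zofia, Sione, Dayo, and Wiremu: €63,000 each.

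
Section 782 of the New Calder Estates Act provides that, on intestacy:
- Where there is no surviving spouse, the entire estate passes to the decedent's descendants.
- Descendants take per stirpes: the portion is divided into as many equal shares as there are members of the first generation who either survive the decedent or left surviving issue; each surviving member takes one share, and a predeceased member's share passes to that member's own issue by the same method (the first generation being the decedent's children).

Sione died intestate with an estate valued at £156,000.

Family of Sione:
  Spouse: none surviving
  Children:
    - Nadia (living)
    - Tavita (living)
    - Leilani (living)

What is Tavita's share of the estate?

Tavita receives £52,000.

The entire £156,000 passes to the descendants.
That amount (£156,000) is divided into 3 shares of £52,000: Nadia, Tavita, and Leilani each take £52,000.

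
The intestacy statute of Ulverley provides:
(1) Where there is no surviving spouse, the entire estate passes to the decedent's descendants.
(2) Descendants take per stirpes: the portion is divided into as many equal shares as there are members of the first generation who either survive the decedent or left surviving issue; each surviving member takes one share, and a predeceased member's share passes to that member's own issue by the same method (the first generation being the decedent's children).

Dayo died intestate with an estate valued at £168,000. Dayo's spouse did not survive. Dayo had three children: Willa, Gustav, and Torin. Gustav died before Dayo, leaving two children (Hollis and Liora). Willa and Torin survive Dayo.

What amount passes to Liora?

Liora receives £28,000.

The entire £168,000 passes to the descendants.
That amount (£168,000) is divided into 3 shares of £56,000: Willa and Torin each take £56,000; Gustav's £56,000 share passes to Gustav's issue.
Gustav's share (£56,000) is divided into 2 shares of £28,000: Hollis and Liora each take £28,000.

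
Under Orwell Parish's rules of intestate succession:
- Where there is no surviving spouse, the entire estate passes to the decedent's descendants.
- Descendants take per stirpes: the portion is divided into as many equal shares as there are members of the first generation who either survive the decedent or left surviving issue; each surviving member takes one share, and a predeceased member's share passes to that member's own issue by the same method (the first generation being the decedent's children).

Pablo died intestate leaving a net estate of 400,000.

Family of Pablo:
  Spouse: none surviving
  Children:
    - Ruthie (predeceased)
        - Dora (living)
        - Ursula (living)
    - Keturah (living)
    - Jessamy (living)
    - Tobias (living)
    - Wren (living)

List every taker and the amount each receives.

Dora: 40,000; Ursula: 40,000; Keturah: 80,000; Jessamy: 80,000; Tobias: 80,000; Wren: 80,000

The entire 400,000 passes to the descendants.
That amount (400,000) is divided into 5 shares of 80,000: Keturah, Jessamy, Tobias, and Wren each take 80,000; Ruthie's 80,000 share passes to Ruthie's issue.
Ruthie's share (80,000) is divided into 2 shares of 40,000: Dora and Ursula each take 40,000.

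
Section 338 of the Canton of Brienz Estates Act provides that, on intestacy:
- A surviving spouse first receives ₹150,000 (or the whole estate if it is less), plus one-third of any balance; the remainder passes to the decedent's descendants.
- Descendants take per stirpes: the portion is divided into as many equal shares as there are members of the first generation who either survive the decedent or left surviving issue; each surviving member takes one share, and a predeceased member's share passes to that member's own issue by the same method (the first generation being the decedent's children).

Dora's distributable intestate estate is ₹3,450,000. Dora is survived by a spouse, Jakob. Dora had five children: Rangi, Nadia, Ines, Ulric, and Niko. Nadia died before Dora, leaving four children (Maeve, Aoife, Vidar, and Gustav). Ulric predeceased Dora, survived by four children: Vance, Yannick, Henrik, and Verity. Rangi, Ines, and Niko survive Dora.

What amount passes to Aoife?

Aoife receives ₹110,000.

Jakob first takes ₹150,000, leaving a balance of ₹3,300,000. Jakob then takes one-third of the balance (₹1,100,000), for a total of ₹1,250,000. The remaining ₹2,200,000 passes to the descendants.
The descendants' portion (₹2,200,000) is divided into 5 shares of ₹440,000: Rangi, Ines, and Niko each take ₹440,000; Nadia's ₹440,000 share passes to Nadia's issue; Ulric's ₹440,000 share passes to Ulric's issue.
Nadia's share (₹440,000) is divided into 4 shares of ₹110,000: Maeve, Aoife, Vidar, and Gustav each take ₹110,000.
Ulric's share (₹440,000) is divided into 4 shares of ₹110,000: Vance, Yannick, Henrik, and Verity each take ₹110,000.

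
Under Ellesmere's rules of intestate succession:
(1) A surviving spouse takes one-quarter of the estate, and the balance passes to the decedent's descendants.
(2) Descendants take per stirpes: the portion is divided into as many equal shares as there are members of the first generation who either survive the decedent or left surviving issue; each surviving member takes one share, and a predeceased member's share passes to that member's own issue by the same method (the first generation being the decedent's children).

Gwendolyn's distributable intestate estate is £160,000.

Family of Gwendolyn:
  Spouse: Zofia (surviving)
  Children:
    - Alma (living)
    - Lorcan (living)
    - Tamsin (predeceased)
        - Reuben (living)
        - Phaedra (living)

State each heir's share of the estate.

Zofia: £40,000; Alma: £40,000; Lorcan: £40,000; Reuben: £20,000; Phaedra: £20,000

Zofia takes one-quarter of £160,000 = £40,000. The remaining £120,000 passes to the descendants.
The descendants' portion (£120,000) is divided into 3 shares of £40,000: Alma and Lorcan each take £40,000; Tamsin's £40,000 share passes to Tamsin's issue.
Tamsin's share (£40,000) is divided into 2 shares of £20,000: Reuben and Phaedra each take £20,000.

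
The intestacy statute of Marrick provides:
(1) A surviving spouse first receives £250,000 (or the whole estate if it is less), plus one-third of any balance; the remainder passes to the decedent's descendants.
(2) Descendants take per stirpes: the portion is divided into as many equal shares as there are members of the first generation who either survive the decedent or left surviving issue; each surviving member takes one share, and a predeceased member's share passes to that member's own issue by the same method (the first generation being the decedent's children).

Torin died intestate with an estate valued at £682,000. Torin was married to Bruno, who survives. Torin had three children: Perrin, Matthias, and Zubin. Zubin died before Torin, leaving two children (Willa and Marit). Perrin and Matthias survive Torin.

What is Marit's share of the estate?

Bruno first takes £250,000, leaving a balance of £432,000. Bruno then takes one-third of the balance (£144,000), for a total of £394,000. The remaining £288,000 passes to the descendants.
The descendants' portion (£288,000) is divided into 3 shares of £96,000: Perrin and Matthias each take £96,000; Zubin's £96,000 share passes to Zubin's issue.
Zubin's share (£96,000) is divided into 2 shares of £48,000: Willa and Marit each take £48,000.

Marit receives £48,000.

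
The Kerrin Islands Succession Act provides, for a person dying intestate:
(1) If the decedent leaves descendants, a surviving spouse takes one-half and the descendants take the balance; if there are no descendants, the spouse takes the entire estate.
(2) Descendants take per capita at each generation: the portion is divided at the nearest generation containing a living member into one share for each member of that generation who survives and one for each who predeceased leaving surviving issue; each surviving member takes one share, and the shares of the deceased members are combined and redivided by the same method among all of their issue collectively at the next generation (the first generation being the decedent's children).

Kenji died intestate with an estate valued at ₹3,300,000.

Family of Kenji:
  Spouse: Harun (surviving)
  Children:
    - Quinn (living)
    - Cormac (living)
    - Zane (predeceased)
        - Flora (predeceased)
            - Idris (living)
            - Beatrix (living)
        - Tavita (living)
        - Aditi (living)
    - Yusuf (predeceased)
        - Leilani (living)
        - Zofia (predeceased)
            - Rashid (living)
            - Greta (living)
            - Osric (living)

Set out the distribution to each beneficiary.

Harun takes one-half of ₹3,300,000 = ₹1,650,000. The remaining ₹1,650,000 passes to the descendants.
The descendants' portion (₹1,650,000) is divided at the children's generation into 4 shares of ₹412,500. Quinn and Cormac each take ₹412,500. The 2 shares of the deceased (Zane and Yusuf) are combined into a pool of ₹825,000.
That pool (₹825,000) is divided at the grandchildren's generation into 5 shares of ₹165,000. Tavita, Aditi, and Leilani each take ₹165,000. The 2 shares of the deceased (Flora and Zofia) are combined into a pool of ₹330,000.
That pool (₹330,000) is divided at the great-grandchildren's generation equally among Idris, Beatrix, Rashid, Greta, and Osric: ₹66,000 each.

Harun: ₹1,650,000; Quinn: ₹412,500; Cormac: ₹412,500; Idris: ₹66,000; Beatrix: ₹66,000; Tavita: ₹165,000; Aditi: ₹165,000; Leilani: ₹165,000; Rashid: ₹66,000; Greta: ₹66,000; Osric: ₹66,000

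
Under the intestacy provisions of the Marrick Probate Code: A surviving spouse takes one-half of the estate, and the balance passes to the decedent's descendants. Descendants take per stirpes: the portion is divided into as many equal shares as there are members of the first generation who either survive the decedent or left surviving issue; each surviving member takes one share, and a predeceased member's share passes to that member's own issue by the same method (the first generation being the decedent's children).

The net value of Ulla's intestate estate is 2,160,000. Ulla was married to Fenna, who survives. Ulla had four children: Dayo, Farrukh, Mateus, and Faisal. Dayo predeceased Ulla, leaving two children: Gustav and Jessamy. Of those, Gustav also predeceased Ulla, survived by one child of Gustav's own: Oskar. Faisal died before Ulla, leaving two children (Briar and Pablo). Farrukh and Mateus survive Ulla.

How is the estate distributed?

Fenna takes one-half of 2,160,000 = 1,080,000. The remaining 1,080,000 passes to the descendants.
The descendants' portion (1,080,000) is divided into 4 shares of 270,000: Farrukh and Mateus each take 270,000; Dayo's 270,000 share passes to Dayo's issue; Faisal's 270,000 share passes to Faisal's issue.
Dayo's share (270,000) is divided into 2 shares of 135,000: Jessamy takes 135,000; Gustav's 135,000 share passes to Gustav's issue.
Gustav's share (135,000) passes entirely to Oskar.
Faisal's share (270,000) is divided into 2 shares of 135,000: Briar and Pablo each take 135,000.

Fenna: 1,080,000; Oskar: 135,000; Jessamy: 135,000; Farrukh: 270,000; Mateus: 270,000; Briar: 135,000; Pablo: 135,000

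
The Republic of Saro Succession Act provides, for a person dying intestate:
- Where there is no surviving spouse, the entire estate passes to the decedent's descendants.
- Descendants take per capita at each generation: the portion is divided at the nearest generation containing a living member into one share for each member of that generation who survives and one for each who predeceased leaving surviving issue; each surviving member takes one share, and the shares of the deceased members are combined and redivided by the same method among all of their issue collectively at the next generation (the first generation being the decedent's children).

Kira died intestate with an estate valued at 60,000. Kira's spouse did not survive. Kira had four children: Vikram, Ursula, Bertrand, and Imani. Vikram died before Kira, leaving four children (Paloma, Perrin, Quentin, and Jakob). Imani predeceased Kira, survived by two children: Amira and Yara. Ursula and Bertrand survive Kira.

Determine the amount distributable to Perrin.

Perrin receives 5,000.

The entire 60,000 passes to the descendants.
That amount (60,000) is divided at the children's generation into 4 shares of 15,000. Ursula and Bertrand each take 15,000. The 2 shares of the deceased (Vikram and Imani) are combined into a pool of 30,000.
That pool (30,000) is divided at the grandchildren's generation equally among Paloma, Perrin, Quentin, Jakob, Amira, and Yara: 5,000 each.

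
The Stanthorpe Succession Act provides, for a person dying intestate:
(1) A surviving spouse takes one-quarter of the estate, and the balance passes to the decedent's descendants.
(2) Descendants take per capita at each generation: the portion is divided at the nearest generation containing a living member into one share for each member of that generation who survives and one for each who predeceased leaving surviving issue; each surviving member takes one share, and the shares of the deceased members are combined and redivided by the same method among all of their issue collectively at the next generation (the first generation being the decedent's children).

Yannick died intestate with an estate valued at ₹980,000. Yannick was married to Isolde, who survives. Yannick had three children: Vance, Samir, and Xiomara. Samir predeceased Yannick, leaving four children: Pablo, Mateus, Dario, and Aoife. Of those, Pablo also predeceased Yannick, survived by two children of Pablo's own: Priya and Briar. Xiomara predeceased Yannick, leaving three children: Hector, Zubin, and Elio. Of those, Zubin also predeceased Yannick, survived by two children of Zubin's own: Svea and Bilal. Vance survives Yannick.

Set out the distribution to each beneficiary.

Isolde: ₹245,000; Vance: ₹245,000; Priya: ₹35,000; Briar: ₹35,000; Mateus: ₹70,000; Dario: ₹70,000; Aoife: ₹70,000; Hector: ₹70,000; Svea: ₹35,000; Bilal: ₹35,000; Elio: ₹70,000

Isolde takes one-quarter of ₹980,000 = ₹245,000. The remaining ₹735,000 passes to the descendants.
The descendants' portion (₹735,000) is divided at the children's generation into 3 shares of ₹245,000. Vance takes ₹245,000. The 2 shares of the deceased (Samir and Xiomara) are combined into a pool of ₹490,000.
That pool (₹490,000) is divided at the grandchildren's generation into 7 shares of ₹70,000. Mateus, Dario, Aoife, Hector, and Elio each take ₹70,000. The 2 shares of the deceased (Pablo and Zubin) are combined into a pool of ₹140,000.
That pool (₹140,000) is divided at the great-grandchildren's generation equally among Priya, Briar, Svea, and Bilal: ₹35,000 each.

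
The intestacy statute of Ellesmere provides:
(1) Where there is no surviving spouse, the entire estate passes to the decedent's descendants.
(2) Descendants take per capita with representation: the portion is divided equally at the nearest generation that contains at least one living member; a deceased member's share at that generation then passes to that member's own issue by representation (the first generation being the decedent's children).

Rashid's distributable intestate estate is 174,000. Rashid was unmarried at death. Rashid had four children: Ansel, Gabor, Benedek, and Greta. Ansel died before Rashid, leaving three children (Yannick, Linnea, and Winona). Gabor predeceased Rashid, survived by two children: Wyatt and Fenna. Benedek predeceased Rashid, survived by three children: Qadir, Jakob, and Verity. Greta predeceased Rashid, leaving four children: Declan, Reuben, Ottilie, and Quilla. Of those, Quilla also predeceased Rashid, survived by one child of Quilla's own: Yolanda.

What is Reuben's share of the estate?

Reuben receives 14,500.

The entire 174,000 passes to the descendants.
No child survives, so the initial division is made at the grandchildren's generation.
That amount (174,000) is divided into 12 shares of 14,500: Yannick, Linnea, Winona, Wyatt, Fenna, Qadir, Jakob, Verity, Declan, Reuben, and Ottilie each take 14,500; Quilla's 14,500 share passes to Quilla's issue.
Quilla's share (14,500) passes entirely to Yolanda.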